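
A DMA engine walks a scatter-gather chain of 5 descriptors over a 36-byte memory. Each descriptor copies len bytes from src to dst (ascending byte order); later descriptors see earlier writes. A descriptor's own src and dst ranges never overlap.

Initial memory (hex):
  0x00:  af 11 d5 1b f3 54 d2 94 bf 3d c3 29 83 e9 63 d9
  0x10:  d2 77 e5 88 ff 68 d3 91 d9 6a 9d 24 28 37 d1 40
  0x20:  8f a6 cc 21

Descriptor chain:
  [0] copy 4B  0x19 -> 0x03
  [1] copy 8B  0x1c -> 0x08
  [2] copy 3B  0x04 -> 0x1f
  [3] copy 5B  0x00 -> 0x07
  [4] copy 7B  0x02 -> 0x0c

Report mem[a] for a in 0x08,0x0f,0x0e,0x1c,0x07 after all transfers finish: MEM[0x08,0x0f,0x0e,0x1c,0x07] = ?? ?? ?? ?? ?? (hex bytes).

MEM[0x08,0x0f,0x0e,0x1c,0x07] = 11 24 9d 28 af

  after D0: wrote 4B at 0x03 = 6a9d2428
  after D1: wrote 8B at 0x08 = 2837d1408fa6cc21
  after D2: wrote 3B at 0x1f = 9d2428
  after D3: wrote 5B at 0x07 = af11d56a9d
  after D4: wrote 7B at 0x0c = d56a9d2428af11
query mem[0x08]=0x11, mem[0x0f]=0x24, mem[0x0e]=0x9d, mem[0x1c]=0x28, mem[0x07]=0xaf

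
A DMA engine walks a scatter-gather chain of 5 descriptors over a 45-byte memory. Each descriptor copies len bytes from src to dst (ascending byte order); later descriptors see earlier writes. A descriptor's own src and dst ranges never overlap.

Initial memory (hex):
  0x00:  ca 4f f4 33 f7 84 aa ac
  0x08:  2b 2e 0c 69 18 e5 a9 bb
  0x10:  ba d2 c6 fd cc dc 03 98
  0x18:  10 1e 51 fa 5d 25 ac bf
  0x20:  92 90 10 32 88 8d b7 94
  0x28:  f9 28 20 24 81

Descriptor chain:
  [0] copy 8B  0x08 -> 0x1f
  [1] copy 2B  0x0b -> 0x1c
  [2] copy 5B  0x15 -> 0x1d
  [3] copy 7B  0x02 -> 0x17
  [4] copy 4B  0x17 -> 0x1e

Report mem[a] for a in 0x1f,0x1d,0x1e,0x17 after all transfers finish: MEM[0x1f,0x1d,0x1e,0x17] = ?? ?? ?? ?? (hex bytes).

  after D0: wrote 8B at 0x1f = 2b2e0c6918e5a9bb
  after D1: wrote 2B at 0x1c = 6918
  after D2: wrote 5B at 0x1d = dc0398101e
  after D3: wrote 7B at 0x17 = f433f784aaac2b
  after D4: wrote 4B at 0x1e = f433f784
query mem[0x1f]=0x33, mem[0x1d]=0x2b, mem[0x1e]=0xf4, mem[0x17]=0xf4

MEM[0x1f,0x1d,0x1e,0x17] = 33 2b f4 f4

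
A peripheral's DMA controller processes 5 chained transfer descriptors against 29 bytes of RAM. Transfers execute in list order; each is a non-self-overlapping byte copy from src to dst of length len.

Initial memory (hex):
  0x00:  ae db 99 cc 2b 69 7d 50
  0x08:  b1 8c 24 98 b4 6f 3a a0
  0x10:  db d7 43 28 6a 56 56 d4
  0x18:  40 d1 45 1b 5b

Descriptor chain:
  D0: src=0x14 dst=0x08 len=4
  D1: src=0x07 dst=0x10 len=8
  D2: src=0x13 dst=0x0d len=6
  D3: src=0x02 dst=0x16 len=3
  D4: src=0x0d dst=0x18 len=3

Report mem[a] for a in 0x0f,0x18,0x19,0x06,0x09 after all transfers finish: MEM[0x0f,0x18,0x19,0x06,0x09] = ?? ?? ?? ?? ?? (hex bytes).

  after D0: wrote 4B at 0x08 = 6a5656d4
  after D1: wrote 8B at 0x10 = 506a5656d4b46f3a
  after D2: wrote 6B at 0x0d = 56d4b46f3a40
  after D3: wrote 3B at 0x16 = 99cc2b
  after D4: wrote 3B at 0x18 = 56d4b4
query mem[0x0f]=0xb4, mem[0x18]=0x56, mem[0x19]=0xd4, mem[0x06]=0x7d, mem[0x09]=0x56

MEM[0x0f,0x18,0x19,0x06,0x09] = b4 56 d4 7d 56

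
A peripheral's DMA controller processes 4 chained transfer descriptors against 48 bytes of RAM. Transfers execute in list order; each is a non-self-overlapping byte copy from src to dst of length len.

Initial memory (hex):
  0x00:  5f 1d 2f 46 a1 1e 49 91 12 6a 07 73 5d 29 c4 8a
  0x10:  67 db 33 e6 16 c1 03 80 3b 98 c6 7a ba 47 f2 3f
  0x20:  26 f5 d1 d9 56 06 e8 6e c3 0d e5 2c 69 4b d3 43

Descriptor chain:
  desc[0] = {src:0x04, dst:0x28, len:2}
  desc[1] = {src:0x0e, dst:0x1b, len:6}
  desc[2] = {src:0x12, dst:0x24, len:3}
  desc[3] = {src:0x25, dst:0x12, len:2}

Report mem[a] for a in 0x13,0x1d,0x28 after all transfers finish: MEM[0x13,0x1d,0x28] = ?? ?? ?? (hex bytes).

#0 dst[0x28+2] := {0xa1,0x1e}
#1 dst[0x1b+6] := {0xc4,0x8a,0x67,0xdb,0x33,0xe6}
#2 dst[0x24+3] := {0x33,0xe6,0x16}
#3 dst[0x12+2] := {0xe6,0x16}
query mem[0x13]=0x16, mem[0x1d]=0x67, mem[0x28]=0xa1

MEM[0x13,0x1d,0x28] = 16 67 a1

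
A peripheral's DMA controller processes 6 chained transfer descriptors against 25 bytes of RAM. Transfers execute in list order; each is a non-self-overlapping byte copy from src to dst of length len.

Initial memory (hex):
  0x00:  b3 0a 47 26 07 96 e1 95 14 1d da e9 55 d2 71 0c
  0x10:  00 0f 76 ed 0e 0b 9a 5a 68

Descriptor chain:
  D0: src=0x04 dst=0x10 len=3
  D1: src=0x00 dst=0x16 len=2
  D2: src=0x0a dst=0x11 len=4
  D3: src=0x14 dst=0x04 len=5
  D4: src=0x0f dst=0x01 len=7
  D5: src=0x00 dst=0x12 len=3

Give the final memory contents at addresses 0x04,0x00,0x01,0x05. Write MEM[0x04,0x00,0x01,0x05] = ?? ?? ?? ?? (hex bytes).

D0: mem[0x10..0x12] <- [07 96 e1]
D1: mem[0x16..0x17] <- [b3 0a]
D2: mem[0x11..0x14] <- [da e9 55 d2]
D3: mem[0x04..0x08] <- [d2 0b b3 0a 68]
D4: mem[0x01..0x07] <- [0c 07 da e9 55 d2 0b]
D5: mem[0x12..0x14] <- [b3 0c 07]
query mem[0x04]=0xe9, mem[0x00]=0xb3, mem[0x01]=0x0c, mem[0x05]=0x55

MEM[0x04,0x00,0x01,0x05] = e9 b3 0c 55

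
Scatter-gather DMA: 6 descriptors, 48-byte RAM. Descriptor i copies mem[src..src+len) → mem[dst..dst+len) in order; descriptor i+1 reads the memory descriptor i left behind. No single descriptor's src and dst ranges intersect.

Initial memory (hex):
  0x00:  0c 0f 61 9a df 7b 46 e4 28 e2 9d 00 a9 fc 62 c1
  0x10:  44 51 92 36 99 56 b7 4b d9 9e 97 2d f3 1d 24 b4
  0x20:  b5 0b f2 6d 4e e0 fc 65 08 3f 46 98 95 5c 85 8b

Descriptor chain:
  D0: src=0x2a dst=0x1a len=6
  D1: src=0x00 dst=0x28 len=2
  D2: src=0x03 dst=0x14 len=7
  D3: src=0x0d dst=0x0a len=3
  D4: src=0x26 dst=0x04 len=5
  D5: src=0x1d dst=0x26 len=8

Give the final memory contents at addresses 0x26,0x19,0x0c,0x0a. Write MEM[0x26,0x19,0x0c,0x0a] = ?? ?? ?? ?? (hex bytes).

MEM[0x26,0x19,0x0c,0x0a] = 5c 28 c1 fc

  after D0: wrote 6B at 0x1a = 4698955c858b
  after D1: wrote 2B at 0x28 = 0c0f
  after D2: wrote 7B at 0x14 = 9adf7b46e428e2
  after D3: wrote 3B at 0x0a = fc62c1
  after D4: wrote 5B at 0x04 = fc650c0f46
  after D5: wrote 8B at 0x26 = 5c858bb50bf26d4e
query mem[0x26]=0x5c, mem[0x19]=0x28, mem[0x0c]=0xc1, mem[0x0a]=0xfc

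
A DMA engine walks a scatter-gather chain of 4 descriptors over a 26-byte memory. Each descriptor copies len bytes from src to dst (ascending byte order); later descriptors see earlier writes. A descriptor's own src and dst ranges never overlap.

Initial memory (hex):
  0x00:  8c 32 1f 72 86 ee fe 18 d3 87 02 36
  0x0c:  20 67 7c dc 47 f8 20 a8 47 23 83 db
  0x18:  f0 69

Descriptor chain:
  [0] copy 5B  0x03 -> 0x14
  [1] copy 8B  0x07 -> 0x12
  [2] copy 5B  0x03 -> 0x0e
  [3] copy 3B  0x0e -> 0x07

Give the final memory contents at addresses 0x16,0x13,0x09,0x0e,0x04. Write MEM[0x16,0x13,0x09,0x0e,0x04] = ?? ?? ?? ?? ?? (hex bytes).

[0] 0x03->0x14 len=5 : 72 86 ee fe 18
[1] 0x07->0x12 len=8 : 18 d3 87 02 36 20 67 7c
[2] 0x03->0x0e len=5 : 72 86 ee fe 18
[3] 0x0e->0x07 len=3 : 72 86 ee
query mem[0x16]=0x36, mem[0x13]=0xd3, mem[0x09]=0xee, mem[0x0e]=0x72, mem[0x04]=0x86

MEM[0x16,0x13,0x09,0x0e,0x04] = 36 d3 ee 72 86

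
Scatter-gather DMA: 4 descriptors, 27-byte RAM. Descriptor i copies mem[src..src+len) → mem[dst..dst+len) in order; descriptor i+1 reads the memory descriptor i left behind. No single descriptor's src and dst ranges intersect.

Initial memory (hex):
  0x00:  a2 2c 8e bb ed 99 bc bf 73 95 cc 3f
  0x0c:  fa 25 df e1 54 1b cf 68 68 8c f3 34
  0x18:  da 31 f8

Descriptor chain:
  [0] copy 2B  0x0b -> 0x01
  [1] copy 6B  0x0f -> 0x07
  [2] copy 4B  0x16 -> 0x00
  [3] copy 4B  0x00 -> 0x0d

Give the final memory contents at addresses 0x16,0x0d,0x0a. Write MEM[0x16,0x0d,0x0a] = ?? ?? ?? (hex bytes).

MEM[0x16,0x0d,0x0a] = f3 f3 cf

#0 dst[0x01+2] := {0x3f,0xfa}
#1 dst[0x07+6] := {0xe1,0x54,0x1b,0xcf,0x68,0x68}
#2 dst[0x00+4] := {0xf3,0x34,0xda,0x31}
#3 dst[0x0d+4] := {0xf3,0x34,0xda,0x31}
query mem[0x16]=0xf3, mem[0x0d]=0xf3, mem[0x0a]=0xcf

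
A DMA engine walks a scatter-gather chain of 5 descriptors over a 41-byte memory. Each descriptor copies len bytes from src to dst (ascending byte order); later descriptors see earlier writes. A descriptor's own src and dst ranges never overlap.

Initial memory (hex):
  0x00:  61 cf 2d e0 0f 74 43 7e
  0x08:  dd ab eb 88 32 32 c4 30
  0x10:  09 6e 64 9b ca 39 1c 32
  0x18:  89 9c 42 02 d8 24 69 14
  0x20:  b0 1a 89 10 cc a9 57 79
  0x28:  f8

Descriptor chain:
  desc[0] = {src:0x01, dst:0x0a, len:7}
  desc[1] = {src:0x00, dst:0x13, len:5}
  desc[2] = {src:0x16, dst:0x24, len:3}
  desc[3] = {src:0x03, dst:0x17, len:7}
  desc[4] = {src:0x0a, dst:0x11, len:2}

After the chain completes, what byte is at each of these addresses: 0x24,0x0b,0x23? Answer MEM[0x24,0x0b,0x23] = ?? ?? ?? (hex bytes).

MEM[0x24,0x0b,0x23] = e0 2d 10

[0] 0x01->0x0a len=7 : cf 2d e0 0f 74 43 7e
[1] 0x00->0x13 len=5 : 61 cf 2d e0 0f
[2] 0x16->0x24 len=3 : e0 0f 89
[3] 0x03->0x17 len=7 : e0 0f 74 43 7e dd ab
[4] 0x0a->0x11 len=2 : cf 2d
query mem[0x24]=0xe0, mem[0x0b]=0x2d, mem[0x23]=0x10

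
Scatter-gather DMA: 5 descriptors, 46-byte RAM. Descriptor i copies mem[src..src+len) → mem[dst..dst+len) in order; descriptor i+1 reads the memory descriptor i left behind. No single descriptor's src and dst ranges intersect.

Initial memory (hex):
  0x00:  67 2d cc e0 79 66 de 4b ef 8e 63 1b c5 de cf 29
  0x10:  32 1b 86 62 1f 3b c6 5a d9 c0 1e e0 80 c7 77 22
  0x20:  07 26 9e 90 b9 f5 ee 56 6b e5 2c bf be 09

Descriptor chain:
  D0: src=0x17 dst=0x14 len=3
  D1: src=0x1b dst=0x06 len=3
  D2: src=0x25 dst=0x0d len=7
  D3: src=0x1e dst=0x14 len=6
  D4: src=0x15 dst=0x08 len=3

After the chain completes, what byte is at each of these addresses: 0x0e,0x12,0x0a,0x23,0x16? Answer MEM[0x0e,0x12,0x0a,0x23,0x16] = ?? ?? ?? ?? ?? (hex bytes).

D0: mem[0x14..0x16] <- [5a d9 c0]
D1: mem[0x06..0x08] <- [e0 80 c7]
D2: mem[0x0d..0x13] <- [f5 ee 56 6b e5 2c bf]
D3: mem[0x14..0x19] <- [77 22 07 26 9e 90]
D4: mem[0x08..0x0a] <- [22 07 26]
query mem[0x0e]=0xee, mem[0x12]=0x2c, mem[0x0a]=0x26, mem[0x23]=0x90, mem[0x16]=0x07

MEM[0x0e,0x12,0x0a,0x23,0x16] = ee 2c 26 90 07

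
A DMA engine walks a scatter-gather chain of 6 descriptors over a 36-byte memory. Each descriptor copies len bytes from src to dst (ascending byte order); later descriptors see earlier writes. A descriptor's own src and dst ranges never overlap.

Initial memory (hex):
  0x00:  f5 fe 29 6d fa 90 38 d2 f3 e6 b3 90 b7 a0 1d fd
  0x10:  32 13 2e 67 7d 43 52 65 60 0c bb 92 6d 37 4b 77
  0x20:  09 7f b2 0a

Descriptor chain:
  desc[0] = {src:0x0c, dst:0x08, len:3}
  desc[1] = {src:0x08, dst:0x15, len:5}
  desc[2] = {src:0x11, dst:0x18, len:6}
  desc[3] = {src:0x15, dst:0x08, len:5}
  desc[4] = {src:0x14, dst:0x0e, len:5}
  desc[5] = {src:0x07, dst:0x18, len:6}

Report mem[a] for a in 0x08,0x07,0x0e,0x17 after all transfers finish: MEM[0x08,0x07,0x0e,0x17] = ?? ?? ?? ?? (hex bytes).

MEM[0x08,0x07,0x0e,0x17] = b7 d2 7d 1d

[0] 0x0c->0x08 len=3 : b7 a0 1d
[1] 0x08->0x15 len=5 : b7 a0 1d 90 b7
[2] 0x11->0x18 len=6 : 13 2e 67 7d b7 a0
[3] 0x15->0x08 len=5 : b7 a0 1d 13 2e
[4] 0x14->0x0e len=5 : 7d b7 a0 1d 13
[5] 0x07->0x18 len=6 : d2 b7 a0 1d 13 2e
query mem[0x08]=0xb7, mem[0x07]=0xd2, mem[0x0e]=0x7d, mem[0x17]=0x1d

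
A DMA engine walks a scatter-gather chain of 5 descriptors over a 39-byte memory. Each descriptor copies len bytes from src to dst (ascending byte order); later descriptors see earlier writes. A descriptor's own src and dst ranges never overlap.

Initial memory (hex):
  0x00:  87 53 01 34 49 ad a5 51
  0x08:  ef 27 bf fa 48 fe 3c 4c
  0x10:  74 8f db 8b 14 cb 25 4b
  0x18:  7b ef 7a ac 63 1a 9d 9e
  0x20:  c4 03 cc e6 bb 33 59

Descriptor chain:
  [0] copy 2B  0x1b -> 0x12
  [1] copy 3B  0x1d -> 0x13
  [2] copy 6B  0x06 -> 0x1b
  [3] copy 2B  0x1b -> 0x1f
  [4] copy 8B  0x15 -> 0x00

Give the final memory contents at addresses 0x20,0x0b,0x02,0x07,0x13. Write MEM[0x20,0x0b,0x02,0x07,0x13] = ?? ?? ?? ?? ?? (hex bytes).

  after D0: wrote 2B at 0x12 = ac63
  after D1: wrote 3B at 0x13 = 1a9d9e
  after D2: wrote 6B at 0x1b = a551ef27bffa
  after D3: wrote 2B at 0x1f = a551
  after D4: wrote 8B at 0x00 = 9e254b7bef7aa551
query mem[0x20]=0x51, mem[0x0b]=0xfa, mem[0x02]=0x4b, mem[0x07]=0x51, mem[0x13]=0x1a

MEM[0x20,0x0b,0x02,0x07,0x13] = 51 fa 4b 51 1a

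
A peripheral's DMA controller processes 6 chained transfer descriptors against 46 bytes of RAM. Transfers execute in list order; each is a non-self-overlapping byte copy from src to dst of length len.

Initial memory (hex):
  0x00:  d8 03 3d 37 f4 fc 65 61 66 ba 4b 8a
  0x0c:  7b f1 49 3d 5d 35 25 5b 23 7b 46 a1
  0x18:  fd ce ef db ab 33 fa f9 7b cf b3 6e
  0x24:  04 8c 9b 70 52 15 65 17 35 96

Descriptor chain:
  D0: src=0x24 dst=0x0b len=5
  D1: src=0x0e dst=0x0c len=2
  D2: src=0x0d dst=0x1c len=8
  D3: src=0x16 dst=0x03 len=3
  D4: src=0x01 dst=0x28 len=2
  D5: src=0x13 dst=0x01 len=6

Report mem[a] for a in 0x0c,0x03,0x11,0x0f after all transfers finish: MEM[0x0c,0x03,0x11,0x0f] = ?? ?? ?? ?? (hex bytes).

#0 dst[0x0b+5] := {0x04,0x8c,0x9b,0x70,0x52}
#1 dst[0x0c+2] := {0x70,0x52}
#2 dst[0x1c+8] := {0x52,0x70,0x52,0x5d,0x35,0x25,0x5b,0x23}
#3 dst[0x03+3] := {0x46,0xa1,0xfd}
#4 dst[0x28+2] := {0x03,0x3d}
#5 dst[0x01+6] := {0x5b,0x23,0x7b,0x46,0xa1,0xfd}
query mem[0x0c]=0x70, mem[0x03]=0x7b, mem[0x11]=0x35, mem[0x0f]=0x52

MEM[0x0c,0x03,0x11,0x0f] = 70 7b 35 52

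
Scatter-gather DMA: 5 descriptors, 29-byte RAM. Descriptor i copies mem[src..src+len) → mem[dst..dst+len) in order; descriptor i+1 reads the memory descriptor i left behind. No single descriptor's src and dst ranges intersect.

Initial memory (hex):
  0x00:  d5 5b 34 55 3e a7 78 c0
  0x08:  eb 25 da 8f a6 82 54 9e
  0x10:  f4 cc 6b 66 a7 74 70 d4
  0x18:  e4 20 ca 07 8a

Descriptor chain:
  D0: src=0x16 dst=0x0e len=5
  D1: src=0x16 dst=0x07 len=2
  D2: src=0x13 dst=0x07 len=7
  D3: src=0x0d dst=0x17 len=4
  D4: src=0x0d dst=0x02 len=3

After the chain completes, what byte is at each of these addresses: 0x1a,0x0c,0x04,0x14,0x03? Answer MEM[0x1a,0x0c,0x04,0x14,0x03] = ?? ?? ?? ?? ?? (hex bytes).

D0: mem[0x0e..0x12] <- [70 d4 e4 20 ca]
D1: mem[0x07..0x08] <- [70 d4]
D2: mem[0x07..0x0d] <- [66 a7 74 70 d4 e4 20]
D3: mem[0x17..0x1a] <- [20 70 d4 e4]
D4: mem[0x02..0x04] <- [20 70 d4]
query mem[0x1a]=0xe4, mem[0x0c]=0xe4, mem[0x04]=0xd4, mem[0x14]=0xa7, mem[0x03]=0x70

MEM[0x1a,0x0c,0x04,0x14,0x03] = e4 e4 d4 a7 70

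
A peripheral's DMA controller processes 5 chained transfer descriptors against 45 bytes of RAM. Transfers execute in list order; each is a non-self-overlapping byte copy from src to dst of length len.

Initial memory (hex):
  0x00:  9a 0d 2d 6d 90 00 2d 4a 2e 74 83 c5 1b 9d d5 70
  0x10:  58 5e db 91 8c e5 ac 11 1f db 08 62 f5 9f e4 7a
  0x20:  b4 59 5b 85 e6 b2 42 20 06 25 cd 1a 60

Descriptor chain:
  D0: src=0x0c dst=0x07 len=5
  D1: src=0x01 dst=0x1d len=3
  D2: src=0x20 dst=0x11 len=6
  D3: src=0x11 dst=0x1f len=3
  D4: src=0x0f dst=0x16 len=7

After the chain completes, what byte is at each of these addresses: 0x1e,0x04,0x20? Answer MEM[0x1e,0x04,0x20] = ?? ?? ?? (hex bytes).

#0 dst[0x07+5] := {0x1b,0x9d,0xd5,0x70,0x58}
#1 dst[0x1d+3] := {0x0d,0x2d,0x6d}
#2 dst[0x11+6] := {0xb4,0x59,0x5b,0x85,0xe6,0xb2}
#3 dst[0x1f+3] := {0xb4,0x59,0x5b}
#4 dst[0x16+7] := {0x70,0x58,0xb4,0x59,0x5b,0x85,0xe6}
query mem[0x1e]=0x2d, mem[0x04]=0x90, mem[0x20]=0x59

MEM[0x1e,0x04,0x20] = 2d 90 59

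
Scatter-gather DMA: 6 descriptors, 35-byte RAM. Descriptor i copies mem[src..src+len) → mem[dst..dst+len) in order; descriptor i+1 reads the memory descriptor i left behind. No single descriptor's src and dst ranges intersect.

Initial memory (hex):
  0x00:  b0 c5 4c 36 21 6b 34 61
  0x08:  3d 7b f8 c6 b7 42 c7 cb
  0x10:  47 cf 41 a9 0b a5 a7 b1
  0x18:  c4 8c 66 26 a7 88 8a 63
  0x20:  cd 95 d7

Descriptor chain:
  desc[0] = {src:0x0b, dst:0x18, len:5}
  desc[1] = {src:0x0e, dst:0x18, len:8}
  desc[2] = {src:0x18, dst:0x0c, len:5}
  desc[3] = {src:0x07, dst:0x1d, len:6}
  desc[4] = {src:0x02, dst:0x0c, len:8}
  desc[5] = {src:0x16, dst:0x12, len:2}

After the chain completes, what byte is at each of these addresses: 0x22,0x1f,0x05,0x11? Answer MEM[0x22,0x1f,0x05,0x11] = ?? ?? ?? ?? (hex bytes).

MEM[0x22,0x1f,0x05,0x11] = c7 7b 6b 61

  after D0: wrote 5B at 0x18 = c6b742c7cb
  after D1: wrote 8B at 0x18 = c7cb47cf41a90ba5
  after D2: wrote 5B at 0x0c = c7cb47cf41
  after D3: wrote 6B at 0x1d = 613d7bf8c6c7
  after D4: wrote 8B at 0x0c = 4c36216b34613d7b
  after D5: wrote 2B at 0x12 = a7b1
query mem[0x22]=0xc7, mem[0x1f]=0x7b, mem[0x05]=0x6b, mem[0x11]=0x61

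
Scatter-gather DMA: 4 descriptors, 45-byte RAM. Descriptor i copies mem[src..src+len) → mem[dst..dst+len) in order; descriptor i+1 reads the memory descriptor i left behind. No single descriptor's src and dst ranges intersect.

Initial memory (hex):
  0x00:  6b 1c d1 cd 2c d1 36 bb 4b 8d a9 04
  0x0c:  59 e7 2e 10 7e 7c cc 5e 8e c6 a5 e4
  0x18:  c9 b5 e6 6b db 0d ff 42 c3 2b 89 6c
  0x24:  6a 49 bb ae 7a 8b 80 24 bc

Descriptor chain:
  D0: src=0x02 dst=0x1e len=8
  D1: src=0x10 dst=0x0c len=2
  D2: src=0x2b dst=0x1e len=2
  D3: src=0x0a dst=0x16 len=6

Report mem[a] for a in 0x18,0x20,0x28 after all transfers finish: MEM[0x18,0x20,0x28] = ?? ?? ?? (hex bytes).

MEM[0x18,0x20,0x28] = 7e 2c 7a

D0: mem[0x1e..0x25] <- [d1 cd 2c d1 36 bb 4b 8d]
D1: mem[0x0c..0x0d] <- [7e 7c]
D2: mem[0x1e..0x1f] <- [24 bc]
D3: mem[0x16..0x1b] <- [a9 04 7e 7c 2e 10]
query mem[0x18]=0x7e, mem[0x20]=0x2c, mem[0x28]=0x7a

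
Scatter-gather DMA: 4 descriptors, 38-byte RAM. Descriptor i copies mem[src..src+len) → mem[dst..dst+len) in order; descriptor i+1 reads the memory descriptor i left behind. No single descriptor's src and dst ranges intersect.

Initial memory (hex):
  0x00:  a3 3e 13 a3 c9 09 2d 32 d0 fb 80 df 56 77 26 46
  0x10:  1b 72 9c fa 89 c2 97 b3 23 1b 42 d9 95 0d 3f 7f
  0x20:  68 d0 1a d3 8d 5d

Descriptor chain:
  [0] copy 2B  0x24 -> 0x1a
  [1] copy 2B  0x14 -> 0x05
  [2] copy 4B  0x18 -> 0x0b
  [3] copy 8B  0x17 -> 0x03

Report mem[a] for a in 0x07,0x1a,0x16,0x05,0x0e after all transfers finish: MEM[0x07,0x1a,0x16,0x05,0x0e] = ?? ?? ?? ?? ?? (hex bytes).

D0: mem[0x1a..0x1b] <- [8d 5d]
D1: mem[0x05..0x06] <- [89 c2]
D2: mem[0x0b..0x0e] <- [23 1b 8d 5d]
D3: mem[0x03..0x0a] <- [b3 23 1b 8d 5d 95 0d 3f]
query mem[0x07]=0x5d, mem[0x1a]=0x8d, mem[0x16]=0x97, mem[0x05]=0x1b, mem[0x0e]=0x5d

MEM[0x07,0x1a,0x16,0x05,0x0e] = 5d 8d 97 1b 5d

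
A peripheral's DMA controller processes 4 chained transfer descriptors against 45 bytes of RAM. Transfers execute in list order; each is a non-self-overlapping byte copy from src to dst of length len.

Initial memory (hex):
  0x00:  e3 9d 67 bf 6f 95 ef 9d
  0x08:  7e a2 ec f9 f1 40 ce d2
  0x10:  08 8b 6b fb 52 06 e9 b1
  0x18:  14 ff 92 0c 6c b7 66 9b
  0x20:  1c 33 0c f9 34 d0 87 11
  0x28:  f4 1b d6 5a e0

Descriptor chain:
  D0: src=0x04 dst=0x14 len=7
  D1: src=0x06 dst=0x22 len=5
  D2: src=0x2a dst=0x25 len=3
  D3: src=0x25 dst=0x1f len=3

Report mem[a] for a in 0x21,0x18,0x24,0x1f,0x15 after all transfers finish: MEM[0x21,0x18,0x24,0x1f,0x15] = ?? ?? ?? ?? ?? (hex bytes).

[0] 0x04->0x14 len=7 : 6f 95 ef 9d 7e a2 ec
[1] 0x06->0x22 len=5 : ef 9d 7e a2 ec
[2] 0x2a->0x25 len=3 : d6 5a e0
[3] 0x25->0x1f len=3 : d6 5a e0
query mem[0x21]=0xe0, mem[0x18]=0x7e, mem[0x24]=0x7e, mem[0x1f]=0xd6, mem[0x15]=0x95

MEM[0x21,0x18,0x24,0x1f,0x15] = e0 7e 7e d6 95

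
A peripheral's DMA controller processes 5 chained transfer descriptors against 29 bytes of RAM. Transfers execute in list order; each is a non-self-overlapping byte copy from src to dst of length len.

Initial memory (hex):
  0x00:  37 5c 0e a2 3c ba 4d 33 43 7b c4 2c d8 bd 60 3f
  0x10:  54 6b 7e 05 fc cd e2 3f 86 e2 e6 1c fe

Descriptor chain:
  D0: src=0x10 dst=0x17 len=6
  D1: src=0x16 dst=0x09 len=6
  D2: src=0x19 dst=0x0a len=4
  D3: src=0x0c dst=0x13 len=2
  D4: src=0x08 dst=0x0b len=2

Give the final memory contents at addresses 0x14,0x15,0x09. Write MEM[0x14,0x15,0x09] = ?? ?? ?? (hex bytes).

[0] 0x10->0x17 len=6 : 54 6b 7e 05 fc cd
[1] 0x16->0x09 len=6 : e2 54 6b 7e 05 fc
[2] 0x19->0x0a len=4 : 7e 05 fc cd
[3] 0x0c->0x13 len=2 : fc cd
[4] 0x08->0x0b len=2 : 43 e2
query mem[0x14]=0xcd, mem[0x15]=0xcd, mem[0x09]=0xe2

MEM[0x14,0x15,0x09] = cd cd e2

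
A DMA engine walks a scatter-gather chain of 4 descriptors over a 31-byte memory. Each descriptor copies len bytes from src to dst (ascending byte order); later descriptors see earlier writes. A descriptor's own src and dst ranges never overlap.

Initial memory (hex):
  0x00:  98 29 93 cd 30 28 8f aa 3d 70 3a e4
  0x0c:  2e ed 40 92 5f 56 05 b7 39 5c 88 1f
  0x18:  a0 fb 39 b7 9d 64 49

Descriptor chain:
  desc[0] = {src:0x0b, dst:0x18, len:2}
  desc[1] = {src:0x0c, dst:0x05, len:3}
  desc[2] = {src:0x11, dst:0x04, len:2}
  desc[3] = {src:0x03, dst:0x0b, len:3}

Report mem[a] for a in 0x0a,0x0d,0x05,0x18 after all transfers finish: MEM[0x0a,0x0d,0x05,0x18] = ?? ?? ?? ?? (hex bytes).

MEM[0x0a,0x0d,0x05,0x18] = 3a 05 05 e4

D0: mem[0x18..0x19] <- [e4 2e]
D1: mem[0x05..0x07] <- [2e ed 40]
D2: mem[0x04..0x05] <- [56 05]
D3: mem[0x0b..0x0d] <- [cd 56 05]
query mem[0x0a]=0x3a, mem[0x0d]=0x05, mem[0x05]=0x05, mem[0x18]=0xe4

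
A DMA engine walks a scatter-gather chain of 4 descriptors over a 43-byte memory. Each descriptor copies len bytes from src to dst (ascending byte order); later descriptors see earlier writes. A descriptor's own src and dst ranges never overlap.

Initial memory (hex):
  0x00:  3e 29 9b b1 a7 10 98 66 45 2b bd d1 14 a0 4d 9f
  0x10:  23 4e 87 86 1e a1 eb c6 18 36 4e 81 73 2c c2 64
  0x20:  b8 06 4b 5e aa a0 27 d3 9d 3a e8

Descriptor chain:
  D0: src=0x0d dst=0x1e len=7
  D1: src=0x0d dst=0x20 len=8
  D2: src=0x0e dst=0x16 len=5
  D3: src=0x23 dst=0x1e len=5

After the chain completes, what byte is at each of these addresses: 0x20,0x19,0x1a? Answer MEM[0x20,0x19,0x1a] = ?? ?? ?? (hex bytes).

MEM[0x20,0x19,0x1a] = 87 4e 87

  after D0: wrote 7B at 0x1e = a04d9f234e8786
  after D1: wrote 8B at 0x20 = a04d9f234e87861e
  after D2: wrote 5B at 0x16 = 4d9f234e87
  after D3: wrote 5B at 0x1e = 234e87861e
query mem[0x20]=0x87, mem[0x19]=0x4e, mem[0x1a]=0x87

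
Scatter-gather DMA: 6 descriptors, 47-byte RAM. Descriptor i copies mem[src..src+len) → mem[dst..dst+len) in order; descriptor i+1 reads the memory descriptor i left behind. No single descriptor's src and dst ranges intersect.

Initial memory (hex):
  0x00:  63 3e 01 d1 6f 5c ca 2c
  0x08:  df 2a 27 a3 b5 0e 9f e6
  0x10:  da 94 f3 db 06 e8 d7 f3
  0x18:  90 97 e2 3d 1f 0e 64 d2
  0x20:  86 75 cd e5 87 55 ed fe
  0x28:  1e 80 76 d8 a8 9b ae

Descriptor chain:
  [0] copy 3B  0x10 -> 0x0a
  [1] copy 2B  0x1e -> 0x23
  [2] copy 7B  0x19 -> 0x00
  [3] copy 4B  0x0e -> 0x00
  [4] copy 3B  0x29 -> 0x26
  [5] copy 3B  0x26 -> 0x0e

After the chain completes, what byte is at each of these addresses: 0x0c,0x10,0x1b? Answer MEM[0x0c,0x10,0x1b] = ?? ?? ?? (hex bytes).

[0] 0x10->0x0a len=3 : da 94 f3
[1] 0x1e->0x23 len=2 : 64 d2
[2] 0x19->0x00 len=7 : 97 e2 3d 1f 0e 64 d2
[3] 0x0e->0x00 len=4 : 9f e6 da 94
[4] 0x29->0x26 len=3 : 80 76 d8
[5] 0x26->0x0e len=3 : 80 76 d8
query mem[0x0c]=0xf3, mem[0x10]=0xd8, mem[0x1b]=0x3d

MEM[0x0c,0x10,0x1b] = f3 d8 3d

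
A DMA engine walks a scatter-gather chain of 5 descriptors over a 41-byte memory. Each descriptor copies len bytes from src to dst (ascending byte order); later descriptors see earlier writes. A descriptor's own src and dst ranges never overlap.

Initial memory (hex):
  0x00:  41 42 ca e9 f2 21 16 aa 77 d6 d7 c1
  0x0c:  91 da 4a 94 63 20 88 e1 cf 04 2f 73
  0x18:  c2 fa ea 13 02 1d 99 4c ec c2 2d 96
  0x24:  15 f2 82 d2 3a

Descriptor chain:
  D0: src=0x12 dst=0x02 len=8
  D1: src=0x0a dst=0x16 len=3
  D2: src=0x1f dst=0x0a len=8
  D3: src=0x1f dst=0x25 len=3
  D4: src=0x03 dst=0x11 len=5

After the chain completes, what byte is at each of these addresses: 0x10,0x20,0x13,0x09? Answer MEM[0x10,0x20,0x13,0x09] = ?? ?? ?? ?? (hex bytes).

MEM[0x10,0x20,0x13,0x09] = f2 ec 04 fa

  after D0: wrote 8B at 0x02 = 88e1cf042f73c2fa
  after D1: wrote 3B at 0x16 = d7c191
  after D2: wrote 8B at 0x0a = 4cecc22d9615f282
  after D3: wrote 3B at 0x25 = 4cecc2
  after D4: wrote 5B at 0x11 = e1cf042f73
query mem[0x10]=0xf2, mem[0x20]=0xec, mem[0x13]=0x04, mem[0x09]=0xfa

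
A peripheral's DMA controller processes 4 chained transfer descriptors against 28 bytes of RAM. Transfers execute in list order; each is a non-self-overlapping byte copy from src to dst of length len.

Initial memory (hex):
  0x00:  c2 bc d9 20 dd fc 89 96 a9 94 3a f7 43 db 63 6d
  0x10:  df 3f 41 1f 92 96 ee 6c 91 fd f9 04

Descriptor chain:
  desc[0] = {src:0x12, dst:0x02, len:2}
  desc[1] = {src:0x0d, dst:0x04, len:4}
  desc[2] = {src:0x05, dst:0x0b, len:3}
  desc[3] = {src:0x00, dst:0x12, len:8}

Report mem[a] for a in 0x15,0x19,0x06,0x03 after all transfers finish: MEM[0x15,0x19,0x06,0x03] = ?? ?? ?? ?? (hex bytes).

D0: mem[0x02..0x03] <- [41 1f]
D1: mem[0x04..0x07] <- [db 63 6d df]
D2: mem[0x0b..0x0d] <- [63 6d df]
D3: mem[0x12..0x19] <- [c2 bc 41 1f db 63 6d df]
query mem[0x15]=0x1f, mem[0x19]=0xdf, mem[0x06]=0x6d, mem[0x03]=0x1f

MEM[0x15,0x19,0x06,0x03] = 1f df 6d 1f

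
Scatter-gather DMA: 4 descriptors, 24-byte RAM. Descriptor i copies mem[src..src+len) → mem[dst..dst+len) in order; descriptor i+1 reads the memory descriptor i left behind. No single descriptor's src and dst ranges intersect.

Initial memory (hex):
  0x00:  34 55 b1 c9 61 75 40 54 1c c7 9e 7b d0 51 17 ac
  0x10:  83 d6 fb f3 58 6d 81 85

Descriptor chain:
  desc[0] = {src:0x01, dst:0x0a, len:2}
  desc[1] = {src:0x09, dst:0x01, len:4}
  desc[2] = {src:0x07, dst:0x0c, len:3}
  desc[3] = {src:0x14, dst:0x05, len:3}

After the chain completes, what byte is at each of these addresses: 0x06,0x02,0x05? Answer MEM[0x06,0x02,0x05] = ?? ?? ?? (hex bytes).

MEM[0x06,0x02,0x05] = 6d 55 58

[0] 0x01->0x0a len=2 : 55 b1
[1] 0x09->0x01 len=4 : c7 55 b1 d0
[2] 0x07->0x0c len=3 : 54 1c c7
[3] 0x14->0x05 len=3 : 58 6d 81
query mem[0x06]=0x6d, mem[0x02]=0x55, mem[0x05]=0x58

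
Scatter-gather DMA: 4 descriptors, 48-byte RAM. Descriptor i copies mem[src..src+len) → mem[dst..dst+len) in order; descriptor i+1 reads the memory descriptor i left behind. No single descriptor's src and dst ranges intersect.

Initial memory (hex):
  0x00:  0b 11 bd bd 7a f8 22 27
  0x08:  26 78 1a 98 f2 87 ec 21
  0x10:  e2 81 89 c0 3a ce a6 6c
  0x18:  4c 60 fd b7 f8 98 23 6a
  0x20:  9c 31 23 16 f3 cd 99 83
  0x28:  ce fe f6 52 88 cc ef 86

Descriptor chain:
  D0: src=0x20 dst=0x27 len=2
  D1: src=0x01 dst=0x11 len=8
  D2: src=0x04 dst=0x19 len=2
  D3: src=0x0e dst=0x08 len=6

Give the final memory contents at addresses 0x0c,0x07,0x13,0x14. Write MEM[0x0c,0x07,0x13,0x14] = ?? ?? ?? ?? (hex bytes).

MEM[0x0c,0x07,0x13,0x14] = bd 27 bd 7a

  after D0: wrote 2B at 0x27 = 9c31
  after D1: wrote 8B at 0x11 = 11bdbd7af8222726
  after D2: wrote 2B at 0x19 = 7af8
  after D3: wrote 6B at 0x08 = ec21e211bdbd
query mem[0x0c]=0xbd, mem[0x07]=0x27, mem[0x13]=0xbd, mem[0x14]=0x7a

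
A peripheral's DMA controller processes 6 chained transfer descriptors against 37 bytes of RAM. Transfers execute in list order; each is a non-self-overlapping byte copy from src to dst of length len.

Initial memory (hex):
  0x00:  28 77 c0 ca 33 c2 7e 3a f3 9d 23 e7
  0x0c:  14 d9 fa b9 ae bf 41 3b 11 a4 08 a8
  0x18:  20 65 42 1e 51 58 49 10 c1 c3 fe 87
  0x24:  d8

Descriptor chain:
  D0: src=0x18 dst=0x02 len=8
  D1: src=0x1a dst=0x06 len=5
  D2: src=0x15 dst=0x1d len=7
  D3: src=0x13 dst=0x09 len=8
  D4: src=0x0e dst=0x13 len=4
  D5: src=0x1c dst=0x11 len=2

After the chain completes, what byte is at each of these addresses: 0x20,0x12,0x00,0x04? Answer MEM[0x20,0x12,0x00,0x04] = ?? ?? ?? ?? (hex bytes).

MEM[0x20,0x12,0x00,0x04] = 20 a4 28 42

[0] 0x18->0x02 len=8 : 20 65 42 1e 51 58 49 10
[1] 0x1a->0x06 len=5 : 42 1e 51 58 49
[2] 0x15->0x1d len=7 : a4 08 a8 20 65 42 1e
[3] 0x13->0x09 len=8 : 3b 11 a4 08 a8 20 65 42
[4] 0x0e->0x13 len=4 : 20 65 42 bf
[5] 0x1c->0x11 len=2 : 51 a4
query mem[0x20]=0x20, mem[0x12]=0xa4, mem[0x00]=0x28, mem[0x04]=0x42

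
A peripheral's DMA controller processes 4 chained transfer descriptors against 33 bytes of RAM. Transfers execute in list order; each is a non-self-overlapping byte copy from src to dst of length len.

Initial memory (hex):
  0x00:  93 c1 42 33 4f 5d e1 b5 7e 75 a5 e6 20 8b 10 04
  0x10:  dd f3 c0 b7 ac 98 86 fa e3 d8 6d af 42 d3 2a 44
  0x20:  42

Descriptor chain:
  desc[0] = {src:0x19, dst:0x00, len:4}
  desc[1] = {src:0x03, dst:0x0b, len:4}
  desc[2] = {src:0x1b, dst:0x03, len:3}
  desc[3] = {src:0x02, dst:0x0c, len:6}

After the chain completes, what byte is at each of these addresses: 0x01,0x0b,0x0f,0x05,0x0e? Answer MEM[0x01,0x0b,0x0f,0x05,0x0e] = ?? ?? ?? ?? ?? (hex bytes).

MEM[0x01,0x0b,0x0f,0x05,0x0e] = 6d 42 d3 d3 42

#0 dst[0x00+4] := {0xd8,0x6d,0xaf,0x42}
#1 dst[0x0b+4] := {0x42,0x4f,0x5d,0xe1}
#2 dst[0x03+3] := {0xaf,0x42,0xd3}
#3 dst[0x0c+6] := {0xaf,0xaf,0x42,0xd3,0xe1,0xb5}
query mem[0x01]=0x6d, mem[0x0b]=0x42, mem[0x0f]=0xd3, mem[0x05]=0xd3, mem[0x0e]=0x42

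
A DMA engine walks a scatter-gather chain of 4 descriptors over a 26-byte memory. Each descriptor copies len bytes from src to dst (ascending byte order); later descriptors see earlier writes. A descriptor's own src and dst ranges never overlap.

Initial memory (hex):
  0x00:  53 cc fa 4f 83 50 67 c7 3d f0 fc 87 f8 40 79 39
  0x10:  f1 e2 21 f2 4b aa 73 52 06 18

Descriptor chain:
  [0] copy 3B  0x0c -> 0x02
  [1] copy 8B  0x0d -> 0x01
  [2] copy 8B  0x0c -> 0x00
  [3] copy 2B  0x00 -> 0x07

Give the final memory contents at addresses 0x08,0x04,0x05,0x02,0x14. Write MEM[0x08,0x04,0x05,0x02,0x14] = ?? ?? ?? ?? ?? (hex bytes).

[0] 0x0c->0x02 len=3 : f8 40 79
[1] 0x0d->0x01 len=8 : 40 79 39 f1 e2 21 f2 4b
[2] 0x0c->0x00 len=8 : f8 40 79 39 f1 e2 21 f2
[3] 0x00->0x07 len=2 : f8 40
query mem[0x08]=0x40, mem[0x04]=0xf1, mem[0x05]=0xe2, mem[0x02]=0x79, mem[0x14]=0x4b

MEM[0x08,0x04,0x05,0x02,0x14] = 40 f1 e2 79 4b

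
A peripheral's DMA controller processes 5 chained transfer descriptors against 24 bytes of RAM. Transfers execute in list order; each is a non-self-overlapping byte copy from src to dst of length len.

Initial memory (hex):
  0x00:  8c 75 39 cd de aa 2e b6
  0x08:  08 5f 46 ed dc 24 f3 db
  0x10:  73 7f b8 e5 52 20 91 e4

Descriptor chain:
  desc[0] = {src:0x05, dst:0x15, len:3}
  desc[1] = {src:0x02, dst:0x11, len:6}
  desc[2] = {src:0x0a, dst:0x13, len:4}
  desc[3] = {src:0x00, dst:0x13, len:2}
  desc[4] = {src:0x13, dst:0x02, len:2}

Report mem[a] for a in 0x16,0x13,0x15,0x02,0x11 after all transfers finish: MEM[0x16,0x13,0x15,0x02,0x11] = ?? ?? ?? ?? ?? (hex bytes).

MEM[0x16,0x13,0x15,0x02,0x11] = 24 8c dc 8c 39

[0] 0x05->0x15 len=3 : aa 2e b6
[1] 0x02->0x11 len=6 : 39 cd de aa 2e b6
[2] 0x0a->0x13 len=4 : 46 ed dc 24
[3] 0x00->0x13 len=2 : 8c 75
[4] 0x13->0x02 len=2 : 8c 75
query mem[0x16]=0x24, mem[0x13]=0x8c, mem[0x15]=0xdc, mem[0x02]=0x8c, mem[0x11]=0x39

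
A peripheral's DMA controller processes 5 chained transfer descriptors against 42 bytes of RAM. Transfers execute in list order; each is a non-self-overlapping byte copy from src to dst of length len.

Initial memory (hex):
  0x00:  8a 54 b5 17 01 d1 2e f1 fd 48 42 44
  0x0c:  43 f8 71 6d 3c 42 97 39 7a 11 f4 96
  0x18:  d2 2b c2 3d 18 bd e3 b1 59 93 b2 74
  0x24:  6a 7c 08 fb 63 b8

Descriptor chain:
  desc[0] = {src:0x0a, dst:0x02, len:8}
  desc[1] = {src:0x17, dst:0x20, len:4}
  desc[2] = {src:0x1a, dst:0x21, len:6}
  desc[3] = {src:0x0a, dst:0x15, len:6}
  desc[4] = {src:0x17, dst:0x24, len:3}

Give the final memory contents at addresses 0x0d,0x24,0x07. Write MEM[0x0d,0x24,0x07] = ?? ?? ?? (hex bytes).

D0: mem[0x02..0x09] <- [42 44 43 f8 71 6d 3c 42]
D1: mem[0x20..0x23] <- [96 d2 2b c2]
D2: mem[0x21..0x26] <- [c2 3d 18 bd e3 b1]
D3: mem[0x15..0x1a] <- [42 44 43 f8 71 6d]
D4: mem[0x24..0x26] <- [43 f8 71]
query mem[0x0d]=0xf8, mem[0x24]=0x43, mem[0x07]=0x6d

MEM[0x0d,0x24,0x07] = f8 43 6d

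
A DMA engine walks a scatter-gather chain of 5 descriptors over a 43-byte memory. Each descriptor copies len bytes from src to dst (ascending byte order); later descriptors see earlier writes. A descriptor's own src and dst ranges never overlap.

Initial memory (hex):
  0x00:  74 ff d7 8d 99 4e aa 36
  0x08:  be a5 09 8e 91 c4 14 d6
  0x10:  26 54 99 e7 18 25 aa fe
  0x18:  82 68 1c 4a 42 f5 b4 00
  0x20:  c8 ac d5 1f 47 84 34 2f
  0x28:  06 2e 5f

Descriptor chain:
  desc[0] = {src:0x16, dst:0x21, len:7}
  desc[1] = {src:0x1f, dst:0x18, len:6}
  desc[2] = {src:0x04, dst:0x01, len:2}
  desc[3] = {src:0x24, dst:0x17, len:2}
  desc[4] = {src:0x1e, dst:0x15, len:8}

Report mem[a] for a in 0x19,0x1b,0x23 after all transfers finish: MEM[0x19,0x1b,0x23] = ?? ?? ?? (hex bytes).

D0: mem[0x21..0x27] <- [aa fe 82 68 1c 4a 42]
D1: mem[0x18..0x1d] <- [00 c8 aa fe 82 68]
D2: mem[0x01..0x02] <- [99 4e]
D3: mem[0x17..0x18] <- [68 1c]
D4: mem[0x15..0x1c] <- [b4 00 c8 aa fe 82 68 1c]
query mem[0x19]=0xfe, mem[0x1b]=0x68, mem[0x23]=0x82

MEM[0x19,0x1b,0x23] = fe 68 82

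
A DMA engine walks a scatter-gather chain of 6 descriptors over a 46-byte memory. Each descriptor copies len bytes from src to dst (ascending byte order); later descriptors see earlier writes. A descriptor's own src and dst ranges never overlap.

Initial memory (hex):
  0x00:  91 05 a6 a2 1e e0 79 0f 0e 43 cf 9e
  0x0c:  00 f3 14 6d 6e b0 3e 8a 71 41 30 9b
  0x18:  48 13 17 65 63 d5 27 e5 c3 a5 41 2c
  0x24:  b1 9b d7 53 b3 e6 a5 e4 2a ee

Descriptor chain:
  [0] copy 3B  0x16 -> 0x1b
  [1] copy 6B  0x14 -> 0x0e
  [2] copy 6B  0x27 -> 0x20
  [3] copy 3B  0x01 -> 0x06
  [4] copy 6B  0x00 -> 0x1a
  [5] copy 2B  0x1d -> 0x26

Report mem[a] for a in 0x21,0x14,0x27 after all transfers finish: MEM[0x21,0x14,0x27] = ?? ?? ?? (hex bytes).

MEM[0x21,0x14,0x27] = b3 71 1e

D0: mem[0x1b..0x1d] <- [30 9b 48]
D1: mem[0x0e..0x13] <- [71 41 30 9b 48 13]
D2: mem[0x20..0x25] <- [53 b3 e6 a5 e4 2a]
D3: mem[0x06..0x08] <- [05 a6 a2]
D4: mem[0x1a..0x1f] <- [91 05 a6 a2 1e e0]
D5: mem[0x26..0x27] <- [a2 1e]
query mem[0x21]=0xb3, mem[0x14]=0x71, mem[0x27]=0x1e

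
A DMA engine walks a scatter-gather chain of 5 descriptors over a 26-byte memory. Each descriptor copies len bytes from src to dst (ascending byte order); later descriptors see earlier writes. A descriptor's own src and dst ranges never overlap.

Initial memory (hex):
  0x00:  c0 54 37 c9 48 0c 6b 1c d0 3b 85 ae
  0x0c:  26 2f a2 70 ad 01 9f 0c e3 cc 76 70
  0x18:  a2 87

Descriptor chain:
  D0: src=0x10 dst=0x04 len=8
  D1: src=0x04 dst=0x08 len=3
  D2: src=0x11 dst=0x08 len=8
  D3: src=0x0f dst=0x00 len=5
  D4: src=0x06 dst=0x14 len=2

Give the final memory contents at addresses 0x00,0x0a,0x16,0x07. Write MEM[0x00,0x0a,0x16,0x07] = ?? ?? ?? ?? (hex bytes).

MEM[0x00,0x0a,0x16,0x07] = a2 0c 76 0c

D0: mem[0x04..0x0b] <- [ad 01 9f 0c e3 cc 76 70]
D1: mem[0x08..0x0a] <- [ad 01 9f]
D2: mem[0x08..0x0f] <- [01 9f 0c e3 cc 76 70 a2]
D3: mem[0x00..0x04] <- [a2 ad 01 9f 0c]
D4: mem[0x14..0x15] <- [9f 0c]
query mem[0x00]=0xa2, mem[0x0a]=0x0c, mem[0x16]=0x76, mem[0x07]=0x0c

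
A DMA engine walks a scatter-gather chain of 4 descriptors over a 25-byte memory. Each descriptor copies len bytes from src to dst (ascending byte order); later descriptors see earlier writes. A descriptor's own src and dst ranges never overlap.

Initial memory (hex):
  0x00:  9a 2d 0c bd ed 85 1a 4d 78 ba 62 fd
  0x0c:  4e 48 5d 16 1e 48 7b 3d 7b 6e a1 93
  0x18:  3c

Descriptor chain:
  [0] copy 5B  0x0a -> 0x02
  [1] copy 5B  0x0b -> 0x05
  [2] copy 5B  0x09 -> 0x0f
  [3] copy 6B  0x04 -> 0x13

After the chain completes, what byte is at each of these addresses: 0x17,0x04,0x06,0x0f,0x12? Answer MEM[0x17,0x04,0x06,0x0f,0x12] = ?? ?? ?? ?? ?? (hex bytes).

  after D0: wrote 5B at 0x02 = 62fd4e485d
  after D1: wrote 5B at 0x05 = fd4e485d16
  after D2: wrote 5B at 0x0f = 1662fd4e48
  after D3: wrote 6B at 0x13 = 4efd4e485d16
query mem[0x17]=0x5d, mem[0x04]=0x4e, mem[0x06]=0x4e, mem[0x0f]=0x16, mem[0x12]=0x4e

MEM[0x17,0x04,0x06,0x0f,0x12] = 5d 4e 4e 16 4e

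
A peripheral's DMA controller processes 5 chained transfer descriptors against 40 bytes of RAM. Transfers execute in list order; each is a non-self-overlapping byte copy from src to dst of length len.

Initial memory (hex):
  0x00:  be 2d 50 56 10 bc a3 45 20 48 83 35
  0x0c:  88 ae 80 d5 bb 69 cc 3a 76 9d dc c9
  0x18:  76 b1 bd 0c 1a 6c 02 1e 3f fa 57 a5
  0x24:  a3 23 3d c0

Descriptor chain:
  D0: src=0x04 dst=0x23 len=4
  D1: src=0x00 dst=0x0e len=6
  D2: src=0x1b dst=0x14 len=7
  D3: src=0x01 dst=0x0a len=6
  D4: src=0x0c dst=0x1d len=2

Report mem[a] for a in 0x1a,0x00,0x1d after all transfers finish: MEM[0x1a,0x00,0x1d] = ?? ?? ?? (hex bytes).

#0 dst[0x23+4] := {0x10,0xbc,0xa3,0x45}
#1 dst[0x0e+6] := {0xbe,0x2d,0x50,0x56,0x10,0xbc}
#2 dst[0x14+7] := {0x0c,0x1a,0x6c,0x02,0x1e,0x3f,0xfa}
#3 dst[0x0a+6] := {0x2d,0x50,0x56,0x10,0xbc,0xa3}
#4 dst[0x1d+2] := {0x56,0x10}
query mem[0x1a]=0xfa, mem[0x00]=0xbe, mem[0x1d]=0x56

MEM[0x1a,0x00,0x1d] = fa be 56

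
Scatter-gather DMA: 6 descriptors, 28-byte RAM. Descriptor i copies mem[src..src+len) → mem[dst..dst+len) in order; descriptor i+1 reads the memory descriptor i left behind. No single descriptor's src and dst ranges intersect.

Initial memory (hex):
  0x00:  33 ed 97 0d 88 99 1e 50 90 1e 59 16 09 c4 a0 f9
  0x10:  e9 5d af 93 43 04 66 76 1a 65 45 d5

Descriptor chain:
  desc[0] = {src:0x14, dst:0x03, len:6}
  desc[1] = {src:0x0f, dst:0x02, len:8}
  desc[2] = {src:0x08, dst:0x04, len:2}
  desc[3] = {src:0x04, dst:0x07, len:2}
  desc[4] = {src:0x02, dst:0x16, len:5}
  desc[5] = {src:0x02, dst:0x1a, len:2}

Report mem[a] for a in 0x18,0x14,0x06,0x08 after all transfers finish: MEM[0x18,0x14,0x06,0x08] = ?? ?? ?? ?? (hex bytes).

D0: mem[0x03..0x08] <- [43 04 66 76 1a 65]
D1: mem[0x02..0x09] <- [f9 e9 5d af 93 43 04 66]
D2: mem[0x04..0x05] <- [04 66]
D3: mem[0x07..0x08] <- [04 66]
D4: mem[0x16..0x1a] <- [f9 e9 04 66 93]
D5: mem[0x1a..0x1b] <- [f9 e9]
query mem[0x18]=0x04, mem[0x14]=0x43, mem[0x06]=0x93, mem[0x08]=0x66

MEM[0x18,0x14,0x06,0x08] = 04 43 93 66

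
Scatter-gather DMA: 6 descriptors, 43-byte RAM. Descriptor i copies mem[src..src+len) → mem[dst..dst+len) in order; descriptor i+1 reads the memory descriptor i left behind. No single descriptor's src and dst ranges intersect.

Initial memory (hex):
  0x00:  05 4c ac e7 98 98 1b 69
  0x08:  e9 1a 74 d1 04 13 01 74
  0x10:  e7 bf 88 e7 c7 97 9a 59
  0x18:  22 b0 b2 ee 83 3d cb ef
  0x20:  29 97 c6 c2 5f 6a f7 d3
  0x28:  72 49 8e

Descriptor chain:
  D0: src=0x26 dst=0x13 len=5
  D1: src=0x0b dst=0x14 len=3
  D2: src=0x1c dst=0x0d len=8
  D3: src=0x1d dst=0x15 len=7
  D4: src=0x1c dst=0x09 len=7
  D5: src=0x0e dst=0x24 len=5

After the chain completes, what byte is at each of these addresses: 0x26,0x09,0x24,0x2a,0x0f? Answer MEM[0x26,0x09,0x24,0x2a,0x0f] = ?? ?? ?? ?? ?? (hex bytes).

MEM[0x26,0x09,0x24,0x2a,0x0f] = ef 83 97 8e c6

[0] 0x26->0x13 len=5 : f7 d3 72 49 8e
[1] 0x0b->0x14 len=3 : d1 04 13
[2] 0x1c->0x0d len=8 : 83 3d cb ef 29 97 c6 c2
[3] 0x1d->0x15 len=7 : 3d cb ef 29 97 c6 c2
[4] 0x1c->0x09 len=7 : 83 3d cb ef 29 97 c6
[5] 0x0e->0x24 len=5 : 97 c6 ef 29 97
query mem[0x26]=0xef, mem[0x09]=0x83, mem[0x24]=0x97, mem[0x2a]=0x8e, mem[0x0f]=0xc6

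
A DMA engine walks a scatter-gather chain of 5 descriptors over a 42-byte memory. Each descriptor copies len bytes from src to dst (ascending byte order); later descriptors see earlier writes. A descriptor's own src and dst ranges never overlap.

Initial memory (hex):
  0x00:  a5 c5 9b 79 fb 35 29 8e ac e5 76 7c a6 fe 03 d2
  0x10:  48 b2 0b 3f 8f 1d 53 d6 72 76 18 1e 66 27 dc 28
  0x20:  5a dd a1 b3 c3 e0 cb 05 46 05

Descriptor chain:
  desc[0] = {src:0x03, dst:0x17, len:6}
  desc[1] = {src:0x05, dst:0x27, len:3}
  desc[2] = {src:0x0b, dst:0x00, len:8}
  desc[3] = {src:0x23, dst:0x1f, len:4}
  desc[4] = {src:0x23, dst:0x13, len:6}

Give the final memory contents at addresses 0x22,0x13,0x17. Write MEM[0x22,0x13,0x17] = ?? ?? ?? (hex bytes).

[0] 0x03->0x17 len=6 : 79 fb 35 29 8e ac
[1] 0x05->0x27 len=3 : 35 29 8e
[2] 0x0b->0x00 len=8 : 7c a6 fe 03 d2 48 b2 0b
[3] 0x23->0x1f len=4 : b3 c3 e0 cb
[4] 0x23->0x13 len=6 : b3 c3 e0 cb 35 29
query mem[0x22]=0xcb, mem[0x13]=0xb3, mem[0x17]=0x35

MEM[0x22,0x13,0x17] = cb b3 35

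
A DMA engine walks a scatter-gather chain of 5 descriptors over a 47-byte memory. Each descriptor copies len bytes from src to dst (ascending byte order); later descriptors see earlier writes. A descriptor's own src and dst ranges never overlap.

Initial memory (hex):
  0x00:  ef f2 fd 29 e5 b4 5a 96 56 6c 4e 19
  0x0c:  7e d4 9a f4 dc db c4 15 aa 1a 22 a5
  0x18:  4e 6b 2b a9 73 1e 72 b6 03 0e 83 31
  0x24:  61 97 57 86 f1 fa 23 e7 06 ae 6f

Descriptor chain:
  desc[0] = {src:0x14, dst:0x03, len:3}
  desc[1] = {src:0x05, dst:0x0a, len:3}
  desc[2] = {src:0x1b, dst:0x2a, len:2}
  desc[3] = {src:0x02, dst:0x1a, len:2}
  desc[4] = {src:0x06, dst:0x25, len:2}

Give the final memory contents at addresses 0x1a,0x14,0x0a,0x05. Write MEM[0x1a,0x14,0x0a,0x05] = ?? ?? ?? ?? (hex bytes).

MEM[0x1a,0x14,0x0a,0x05] = fd aa 22 22

  after D0: wrote 3B at 0x03 = aa1a22
  after D1: wrote 3B at 0x0a = 225a96
  after D2: wrote 2B at 0x2a = a973
  after D3: wrote 2B at 0x1a = fdaa
  after D4: wrote 2B at 0x25 = 5a96
query mem[0x1a]=0xfd, mem[0x14]=0xaa, mem[0x0a]=0x22, mem[0x05]=0x22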